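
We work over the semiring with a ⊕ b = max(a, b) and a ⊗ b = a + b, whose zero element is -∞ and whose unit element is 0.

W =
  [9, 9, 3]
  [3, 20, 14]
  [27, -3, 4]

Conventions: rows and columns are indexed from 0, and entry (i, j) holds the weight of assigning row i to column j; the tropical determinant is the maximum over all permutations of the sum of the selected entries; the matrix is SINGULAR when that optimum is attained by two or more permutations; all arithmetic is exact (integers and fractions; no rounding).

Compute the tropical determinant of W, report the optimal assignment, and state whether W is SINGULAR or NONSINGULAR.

σ = (0, 1, 2): 9 + 20 + 4 = 33
σ = (0, 2, 1): 9 + 14 + (-3) = 20
σ = (1, 0, 2): 9 + 3 + 4 = 16
σ = (1, 2, 0): 9 + 14 + 27 = 50
σ = (2, 0, 1): 3 + 3 + (-3) = 3
σ = (2, 1, 0): 3 + 20 + 27 = 50
Optimal value attained by: σ = (1, 2, 0).
Answer: det⊕(W) = 50; verdict: SINGULAR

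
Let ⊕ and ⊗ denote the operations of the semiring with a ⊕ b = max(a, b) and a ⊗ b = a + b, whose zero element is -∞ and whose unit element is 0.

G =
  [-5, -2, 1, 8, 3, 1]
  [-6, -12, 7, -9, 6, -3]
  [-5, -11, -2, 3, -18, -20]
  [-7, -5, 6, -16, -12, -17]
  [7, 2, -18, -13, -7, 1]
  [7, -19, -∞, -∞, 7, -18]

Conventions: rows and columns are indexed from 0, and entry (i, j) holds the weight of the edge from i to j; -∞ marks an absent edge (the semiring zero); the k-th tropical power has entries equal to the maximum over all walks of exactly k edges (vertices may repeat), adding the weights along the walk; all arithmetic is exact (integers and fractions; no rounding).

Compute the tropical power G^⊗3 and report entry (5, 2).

G^⊗2:
  [10, 5, 14, 4, 8, 4]
  [13, 8, 5, 10, 4, 7]
  [-4, -2, 9, 3, -2, -4]
  [1, -5, 4, 9, 1, -6]
  [8, 5, 9, 15, 10, 8]
  [14, 9, 8, 15, 10, 8]
G^⊗3:
  [15, 10, 12, 18, 13, 11]
  [14, 11, 16, 21, 16, 14]
  [5, 0, 9, 12, 4, -1]
  [8, 4, 15, 9, 4, 2]
  [17, 12, 21, 16, 15, 11]
  [17, 12, 21, 22, 17, 15]
Key observation: the optimum is the walk 5->0->3->2, with weight 7 + 8 + 6 = 21.
Optimal value attained by: walk 5->0->3->2.
Answer: (G^⊗3)[5][2] = 21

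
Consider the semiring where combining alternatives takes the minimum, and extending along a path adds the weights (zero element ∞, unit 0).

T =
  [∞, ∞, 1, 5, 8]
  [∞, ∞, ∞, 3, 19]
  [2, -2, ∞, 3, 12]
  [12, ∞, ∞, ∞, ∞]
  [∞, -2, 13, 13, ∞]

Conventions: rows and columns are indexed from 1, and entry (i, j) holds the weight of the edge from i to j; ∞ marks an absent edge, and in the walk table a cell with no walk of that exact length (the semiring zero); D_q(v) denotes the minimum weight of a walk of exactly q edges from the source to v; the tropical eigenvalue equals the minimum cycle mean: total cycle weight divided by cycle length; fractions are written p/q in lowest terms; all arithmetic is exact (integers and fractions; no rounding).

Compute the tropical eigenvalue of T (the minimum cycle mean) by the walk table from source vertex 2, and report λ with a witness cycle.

q=0: [∞, 0, ∞, ∞, ∞]
q=1: [∞, ∞, ∞, 3, 19]
q=2: [15, 17, 32, 32, ∞]
q=3: [34, 30, 16, 20, 23]
q=4: [18, 14, 35, 19, 28]
q=5: [31, 26, 19, 17, 26]
Optimal cycle mean attained by: cycle 1->3->1, total 1 + 2, length 2.
Answer: λ = 3/2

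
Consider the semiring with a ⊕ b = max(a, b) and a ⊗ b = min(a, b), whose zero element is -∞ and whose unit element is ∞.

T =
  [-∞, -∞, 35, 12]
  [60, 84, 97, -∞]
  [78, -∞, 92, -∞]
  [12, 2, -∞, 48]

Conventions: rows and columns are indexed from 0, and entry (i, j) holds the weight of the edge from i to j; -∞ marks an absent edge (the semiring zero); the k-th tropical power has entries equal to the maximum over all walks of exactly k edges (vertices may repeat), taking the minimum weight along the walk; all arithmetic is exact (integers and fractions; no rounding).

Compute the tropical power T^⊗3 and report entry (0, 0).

T^⊗2:
  [35, 2, 35, 12]
  [78, 84, 92, 12]
  [78, -∞, 92, 12]
  [12, 2, 12, 48]
T^⊗3:
  [35, 2, 35, 12]
  [78, 84, 92, 12]
  [78, 2, 92, 12]
  [12, 2, 12, 48]
Key observation: the optimum is the walk 0->2->2->0, with weight 35 min 92 min 78 = 35.
Optimal value attained by: walk 0->2->2->0.
Answer: (T^⊗3)[0][0] = 35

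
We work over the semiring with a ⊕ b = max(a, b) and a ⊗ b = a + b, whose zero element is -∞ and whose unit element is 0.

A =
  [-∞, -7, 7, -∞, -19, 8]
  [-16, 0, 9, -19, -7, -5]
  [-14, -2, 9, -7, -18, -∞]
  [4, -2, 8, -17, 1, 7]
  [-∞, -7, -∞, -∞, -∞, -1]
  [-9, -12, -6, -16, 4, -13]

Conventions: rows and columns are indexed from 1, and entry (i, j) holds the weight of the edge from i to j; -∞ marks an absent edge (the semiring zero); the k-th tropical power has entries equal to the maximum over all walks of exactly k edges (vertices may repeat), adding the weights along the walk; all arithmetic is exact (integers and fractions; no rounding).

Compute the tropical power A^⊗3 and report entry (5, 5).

A^⊗2:
  [-1, 5, 16, 0, 12, -5]
  [-5, 7, 18, 2, -1, -5]
  [-3, 7, 18, 2, -6, 0]
  [-2, 6, 17, 1, 11, 12]
  [-10, -7, 2, -17, 3, -12]
  [-12, -3, 3, -13, -9, 3]
A^⊗3:
  [4, 14, 25, 9, 1, 11]
  [6, 16, 27, 11, 3, 9]
  [6, 16, 27, 11, 4, 9]
  [5, 15, 26, 10, 16, 10]
  [-12, 0, 11, -5, -8, 2]
  [-6, 1, 12, -4, 7, -4]
Key observation: the optimum is the walk 5->2->6->5, with weight (-7) + (-5) + 4 = -8.
Optimal value attained by: walk 5->2->6->5.
Answer: (A^⊗3)[5][5] = -8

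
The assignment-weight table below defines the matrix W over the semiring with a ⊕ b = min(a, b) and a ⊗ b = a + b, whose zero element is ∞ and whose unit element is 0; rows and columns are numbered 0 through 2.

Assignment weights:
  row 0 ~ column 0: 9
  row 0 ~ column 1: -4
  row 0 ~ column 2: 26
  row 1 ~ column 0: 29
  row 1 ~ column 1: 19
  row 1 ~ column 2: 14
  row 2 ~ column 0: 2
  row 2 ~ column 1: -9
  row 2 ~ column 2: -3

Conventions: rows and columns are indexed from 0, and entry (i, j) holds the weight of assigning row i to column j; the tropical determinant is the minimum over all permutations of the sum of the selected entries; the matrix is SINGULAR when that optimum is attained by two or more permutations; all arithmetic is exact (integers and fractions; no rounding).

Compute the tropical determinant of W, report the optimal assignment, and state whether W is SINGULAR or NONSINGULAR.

σ = (0, 1, 2): 9 + 19 + (-3) = 25
σ = (0, 2, 1): 9 + 14 + (-9) = 14
σ = (1, 0, 2): (-4) + 29 + (-3) = 22
σ = (1, 2, 0): (-4) + 14 + 2 = 12
σ = (2, 0, 1): 26 + 29 + (-9) = 46
σ = (2, 1, 0): 26 + 19 + 2 = 47
Optimal value attained by: σ = (1, 2, 0).
Answer: det⊕(W) = 12; verdict: NONSINGULAR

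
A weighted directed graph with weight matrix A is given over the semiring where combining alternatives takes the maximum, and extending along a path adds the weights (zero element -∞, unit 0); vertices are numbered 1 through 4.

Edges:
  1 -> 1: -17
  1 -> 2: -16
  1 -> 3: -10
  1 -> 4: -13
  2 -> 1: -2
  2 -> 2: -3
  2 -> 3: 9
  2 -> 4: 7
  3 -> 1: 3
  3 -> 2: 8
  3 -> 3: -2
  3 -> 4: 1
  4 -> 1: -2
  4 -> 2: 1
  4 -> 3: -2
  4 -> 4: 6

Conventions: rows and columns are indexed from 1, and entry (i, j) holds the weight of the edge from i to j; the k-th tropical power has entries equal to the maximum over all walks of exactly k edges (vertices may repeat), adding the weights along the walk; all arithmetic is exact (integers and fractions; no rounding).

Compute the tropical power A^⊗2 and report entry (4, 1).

A^⊗2:
  [-7, -2, -7, -7]
  [12, 17, 7, 13]
  [6, 6, 17, 15]
  [4, 7, 10, 12]
Key observation: the optimum is the walk 4->4->1, with weight 6 + (-2) = 4.
Optimal value attained by: walk 4->4->1.
Answer: (A^⊗2)[4][1] = 4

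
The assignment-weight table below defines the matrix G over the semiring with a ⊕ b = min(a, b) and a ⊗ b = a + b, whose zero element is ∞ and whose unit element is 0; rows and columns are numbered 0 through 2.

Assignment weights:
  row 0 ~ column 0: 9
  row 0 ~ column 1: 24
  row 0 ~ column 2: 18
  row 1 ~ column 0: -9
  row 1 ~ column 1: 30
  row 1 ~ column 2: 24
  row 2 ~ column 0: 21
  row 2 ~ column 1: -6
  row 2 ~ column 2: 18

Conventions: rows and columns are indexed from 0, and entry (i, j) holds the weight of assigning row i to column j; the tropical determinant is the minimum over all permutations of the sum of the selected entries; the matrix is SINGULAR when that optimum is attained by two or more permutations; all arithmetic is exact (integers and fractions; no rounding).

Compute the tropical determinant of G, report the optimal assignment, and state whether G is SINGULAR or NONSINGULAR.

σ = (0, 1, 2): 9 + 30 + 18 = 57
σ = (0, 2, 1): 9 + 24 + (-6) = 27
σ = (1, 0, 2): 24 + (-9) + 18 = 33
σ = (1, 2, 0): 24 + 24 + 21 = 69
σ = (2, 0, 1): 18 + (-9) + (-6) = 3
σ = (2, 1, 0): 18 + 30 + 21 = 69
Optimal value attained by: σ = (2, 0, 1).
Answer: det⊕(G) = 3; verdict: NONSINGULAR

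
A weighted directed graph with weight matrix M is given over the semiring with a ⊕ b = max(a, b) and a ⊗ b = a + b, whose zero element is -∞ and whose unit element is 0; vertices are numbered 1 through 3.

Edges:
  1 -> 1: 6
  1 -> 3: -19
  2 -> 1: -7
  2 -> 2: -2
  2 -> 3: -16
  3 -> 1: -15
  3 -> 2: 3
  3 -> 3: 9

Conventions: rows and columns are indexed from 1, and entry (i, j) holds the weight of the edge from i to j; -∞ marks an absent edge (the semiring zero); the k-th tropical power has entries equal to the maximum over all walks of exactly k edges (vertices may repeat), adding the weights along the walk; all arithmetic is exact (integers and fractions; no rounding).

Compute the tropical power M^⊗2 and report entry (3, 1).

M^⊗2:
  [12, -16, -10]
  [-1, -4, -7]
  [-4, 12, 18]
Key observation: the optimum is the walk 3->2->1, with weight 3 + (-7) = -4.
Optimal value attained by: walk 3->2->1.
Answer: (M^⊗2)[3][1] = -4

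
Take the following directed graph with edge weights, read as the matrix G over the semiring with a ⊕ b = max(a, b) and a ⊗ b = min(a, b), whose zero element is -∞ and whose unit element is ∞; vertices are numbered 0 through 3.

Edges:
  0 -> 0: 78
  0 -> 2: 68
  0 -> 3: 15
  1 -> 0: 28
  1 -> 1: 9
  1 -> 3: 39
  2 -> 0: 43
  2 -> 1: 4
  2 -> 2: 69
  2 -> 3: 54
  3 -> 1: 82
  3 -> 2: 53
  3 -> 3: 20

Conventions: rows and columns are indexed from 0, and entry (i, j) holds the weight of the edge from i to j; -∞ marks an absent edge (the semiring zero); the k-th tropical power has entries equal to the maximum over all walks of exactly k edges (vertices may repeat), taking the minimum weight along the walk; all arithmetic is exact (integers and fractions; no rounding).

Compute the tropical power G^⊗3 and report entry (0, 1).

G^⊗2:
  [78, 15, 68, 54]
  [28, 39, 39, 20]
  [43, 54, 69, 54]
  [43, 20, 53, 53]
G^⊗3:
  [78, 54, 68, 54]
  [39, 20, 39, 39]
  [43, 54, 69, 54]
  [43, 53, 53, 53]
Key observation: the optimum is the walk 0->2->3->1, with weight 68 min 54 min 82 = 54.
Optimal value attained by: walk 0->2->3->1.
Answer: (G^⊗3)[0][1] = 54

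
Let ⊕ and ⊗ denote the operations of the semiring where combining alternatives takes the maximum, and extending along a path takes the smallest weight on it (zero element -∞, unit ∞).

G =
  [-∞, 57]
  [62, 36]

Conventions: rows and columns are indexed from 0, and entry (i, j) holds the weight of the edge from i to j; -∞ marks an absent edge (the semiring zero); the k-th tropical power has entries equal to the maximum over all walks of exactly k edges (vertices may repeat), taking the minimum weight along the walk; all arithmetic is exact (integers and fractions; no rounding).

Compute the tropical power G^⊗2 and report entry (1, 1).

G^⊗2:
  [57, 36]
  [36, 57]
Key observation: the optimum is the walk 1->0->1, with weight 62 min 57 = 57.
Optimal value attained by: walk 1->0->1.
Answer: (G^⊗2)[1][1] = 57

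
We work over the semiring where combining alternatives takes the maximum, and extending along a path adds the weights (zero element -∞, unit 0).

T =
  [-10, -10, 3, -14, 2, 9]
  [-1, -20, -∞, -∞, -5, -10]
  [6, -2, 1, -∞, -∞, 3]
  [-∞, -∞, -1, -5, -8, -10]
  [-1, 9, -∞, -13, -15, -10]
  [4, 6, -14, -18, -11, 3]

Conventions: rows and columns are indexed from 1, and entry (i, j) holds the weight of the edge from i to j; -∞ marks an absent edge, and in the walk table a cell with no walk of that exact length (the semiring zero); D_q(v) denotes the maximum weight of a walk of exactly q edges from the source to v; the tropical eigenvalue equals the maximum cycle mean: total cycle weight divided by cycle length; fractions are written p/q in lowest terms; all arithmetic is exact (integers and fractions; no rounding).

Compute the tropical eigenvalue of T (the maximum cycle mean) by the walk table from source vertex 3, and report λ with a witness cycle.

q=0: [-∞, -∞, 0, -∞, -∞, -∞]
q=1: [6, -2, 1, -∞, -∞, 3]
q=2: [7, 9, 9, -8, 8, 15]
q=3: [19, 21, 10, -3, 9, 18]
q=4: [22, 24, 22, 5, 21, 28]
q=5: [32, 34, 25, 10, 24, 31]
q=6: [35, 37, 35, 18, 34, 41]
Optimal cycle mean attained by: cycle 1->6->1, total 9 + 4, length 2.
Answer: λ = 13/2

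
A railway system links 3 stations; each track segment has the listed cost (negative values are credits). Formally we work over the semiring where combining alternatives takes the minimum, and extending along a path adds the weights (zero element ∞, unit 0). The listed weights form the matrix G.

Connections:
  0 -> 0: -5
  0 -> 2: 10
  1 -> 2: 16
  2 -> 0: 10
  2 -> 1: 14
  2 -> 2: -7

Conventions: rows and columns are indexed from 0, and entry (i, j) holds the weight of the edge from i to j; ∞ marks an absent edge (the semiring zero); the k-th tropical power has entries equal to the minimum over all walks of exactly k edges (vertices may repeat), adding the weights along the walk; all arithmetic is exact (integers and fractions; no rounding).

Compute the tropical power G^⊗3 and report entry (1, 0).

G^⊗2:
  [-10, 24, 3]
  [26, 30, 9]
  [3, 7, -14]
G^⊗3:
  [-15, 17, -4]
  [19, 23, 2]
  [-4, 0, -21]
Key observation: the optimum is the walk 1->2->2->0, with weight 16 + (-7) + 10 = 19.
Optimal value attained by: walk 1->2->2->0.
Answer: (G^⊗3)[1][0] = 19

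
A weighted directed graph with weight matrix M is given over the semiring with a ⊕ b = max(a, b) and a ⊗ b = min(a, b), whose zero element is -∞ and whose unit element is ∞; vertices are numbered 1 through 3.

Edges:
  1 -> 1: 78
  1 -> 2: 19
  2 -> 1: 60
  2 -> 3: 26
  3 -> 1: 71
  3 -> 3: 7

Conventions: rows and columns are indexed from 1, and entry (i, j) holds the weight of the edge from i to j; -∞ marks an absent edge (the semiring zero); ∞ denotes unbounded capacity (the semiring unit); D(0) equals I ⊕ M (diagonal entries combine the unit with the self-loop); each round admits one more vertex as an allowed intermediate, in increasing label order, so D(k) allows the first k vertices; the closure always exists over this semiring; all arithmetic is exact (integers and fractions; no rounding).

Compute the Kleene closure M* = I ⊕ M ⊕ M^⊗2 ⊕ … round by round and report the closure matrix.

D(0):
  [∞, 19, -∞]
  [60, ∞, 26]
  [71, -∞, ∞]
D(1):
  [∞, 19, -∞]
  [60, ∞, 26]
  [71, 19, ∞]
D(2):
  [∞, 19, 19]
  [60, ∞, 26]
  [71, 19, ∞]
D(3):
  [∞, 19, 19]
  [60, ∞, 26]
  [71, 19, ∞]
Answer: M* = [[∞, 19, 19], [60, ∞, 26], [71, 19, ∞]]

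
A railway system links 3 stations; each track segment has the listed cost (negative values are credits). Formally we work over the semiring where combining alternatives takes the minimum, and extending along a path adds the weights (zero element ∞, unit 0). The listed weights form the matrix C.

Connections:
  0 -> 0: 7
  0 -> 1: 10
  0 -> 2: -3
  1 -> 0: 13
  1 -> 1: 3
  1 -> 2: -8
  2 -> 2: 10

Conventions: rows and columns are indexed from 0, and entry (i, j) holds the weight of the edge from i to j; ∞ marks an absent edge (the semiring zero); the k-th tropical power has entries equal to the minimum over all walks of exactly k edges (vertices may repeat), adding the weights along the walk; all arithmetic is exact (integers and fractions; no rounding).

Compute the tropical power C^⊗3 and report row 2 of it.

C^⊗2:
  [14, 13, 2]
  [16, 6, -5]
  [∞, ∞, 20]
C^⊗3:
  [21, 16, 5]
  [19, 9, -2]
  [∞, ∞, 30]
Answer: row 2 of C^⊗3 = [∞, ∞, 30]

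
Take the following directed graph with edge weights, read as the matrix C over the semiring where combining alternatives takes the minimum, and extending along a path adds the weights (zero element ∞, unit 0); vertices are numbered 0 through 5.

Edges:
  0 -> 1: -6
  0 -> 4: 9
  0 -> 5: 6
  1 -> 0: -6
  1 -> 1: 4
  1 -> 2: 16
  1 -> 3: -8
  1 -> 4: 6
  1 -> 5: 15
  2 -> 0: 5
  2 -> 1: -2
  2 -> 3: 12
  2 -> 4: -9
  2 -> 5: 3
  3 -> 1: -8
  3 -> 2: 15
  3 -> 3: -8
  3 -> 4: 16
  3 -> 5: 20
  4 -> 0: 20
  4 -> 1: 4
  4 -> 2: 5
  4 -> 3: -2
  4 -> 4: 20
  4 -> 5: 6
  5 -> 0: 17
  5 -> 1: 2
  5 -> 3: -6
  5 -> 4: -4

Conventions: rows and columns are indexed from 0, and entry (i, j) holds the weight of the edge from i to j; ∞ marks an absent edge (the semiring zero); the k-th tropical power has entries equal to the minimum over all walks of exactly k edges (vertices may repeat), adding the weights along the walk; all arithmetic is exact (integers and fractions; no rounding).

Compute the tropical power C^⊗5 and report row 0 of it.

C^⊗2:
  [-12, -2, 10, -14, 0, 9]
  [-2, -16, 7, -16, 3, 0]
  [-8, -5, -4, -11, -1, -3]
  [-14, -16, 7, -16, -2, 7]
  [-2, -10, 13, -10, -4, 8]
  [-4, -14, 1, -14, 8, 2]
C^⊗3:
  [-8, -22, 1, -22, -3, -6]
  [-22, -24, -1, -24, -10, -1]
  [-11, -19, 4, -19, -13, -2]
  [-22, -24, -1, -24, -10, -8]
  [-16, -18, 1, -18, -4, 2]
  [-20, -22, 1, -22, -8, 1]
C^⊗4:
  [-28, -30, -7, -30, -16, -7]
  [-30, -32, -9, -32, -18, -16]
  [-25, -27, -8, -27, -13, -7]
  [-30, -32, -9, -32, -18, -16]
  [-24, -26, -3, -26, -12, -10]
  [-28, -30, -7, -30, -16, -14]
C^⊗5:
  [-36, -38, -15, -38, -24, -22]
  [-38, -40, -17, -40, -26, -24]
  [-33, -35, -12, -35, -21, -19]
  [-38, -40, -17, -40, -26, -24]
  [-32, -34, -11, -34, -20, -18]
  [-36, -38, -15, -38, -24, -22]
Answer: row 0 of C^⊗5 = [-36, -38, -15, -38, -24, -22]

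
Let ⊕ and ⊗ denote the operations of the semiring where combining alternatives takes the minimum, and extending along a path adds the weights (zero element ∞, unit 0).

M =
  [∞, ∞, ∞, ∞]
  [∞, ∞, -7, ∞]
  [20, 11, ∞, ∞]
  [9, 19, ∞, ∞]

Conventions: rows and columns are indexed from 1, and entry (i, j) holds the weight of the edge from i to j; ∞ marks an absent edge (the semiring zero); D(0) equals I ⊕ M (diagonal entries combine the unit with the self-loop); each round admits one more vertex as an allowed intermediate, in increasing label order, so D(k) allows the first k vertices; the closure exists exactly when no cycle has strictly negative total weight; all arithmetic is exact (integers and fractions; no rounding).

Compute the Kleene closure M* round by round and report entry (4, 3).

D(0):
  [0, ∞, ∞, ∞]
  [∞, 0, -7, ∞]
  [20, 11, 0, ∞]
  [9, 19, ∞, 0]
D(1):
  [0, ∞, ∞, ∞]
  [∞, 0, -7, ∞]
  [20, 11, 0, ∞]
  [9, 19, ∞, 0]
D(2):
  [0, ∞, ∞, ∞]
  [∞, 0, -7, ∞]
  [20, 11, 0, ∞]
  [9, 19, 12, 0]
D(3):
  [0, ∞, ∞, ∞]
  [13, 0, -7, ∞]
  [20, 11, 0, ∞]
  [9, 19, 12, 0]
D(4):
  [0, ∞, ∞, ∞]
  [13, 0, -7, ∞]
  [20, 11, 0, ∞]
  [9, 19, 12, 0]
Answer: M*[4][3] = 12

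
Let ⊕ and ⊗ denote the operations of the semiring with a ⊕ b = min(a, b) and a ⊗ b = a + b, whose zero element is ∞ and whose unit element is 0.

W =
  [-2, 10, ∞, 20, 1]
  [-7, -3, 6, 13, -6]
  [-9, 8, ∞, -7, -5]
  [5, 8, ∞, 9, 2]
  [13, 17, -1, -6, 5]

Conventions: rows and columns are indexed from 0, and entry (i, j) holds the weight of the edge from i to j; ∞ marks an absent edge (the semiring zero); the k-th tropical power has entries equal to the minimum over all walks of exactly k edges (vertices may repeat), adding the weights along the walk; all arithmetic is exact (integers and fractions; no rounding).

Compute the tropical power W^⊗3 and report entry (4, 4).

W^⊗2:
  [-4, 7, 0, -5, -1]
  [-10, -6, -7, -12, -9]
  [-11, 1, -6, -11, -8]
  [1, 5, 1, -4, 2]
  [-10, 2, 4, -8, -6]
W^⊗3:
  [-9, 3, -2, -7, -5]
  [-16, -9, -10, -15, -12]
  [-15, -3, -9, -14, -11]
  [-8, 2, 1, -6, -4]
  [-12, -1, -7, -12, -9]
Key observation: the optimum is the walk 4->2->0->4, with weight (-1) + (-9) + 1 = -9.
Optimal value attained by: walk 4->2->0->4.
Answer: (W^⊗3)[4][4] = -9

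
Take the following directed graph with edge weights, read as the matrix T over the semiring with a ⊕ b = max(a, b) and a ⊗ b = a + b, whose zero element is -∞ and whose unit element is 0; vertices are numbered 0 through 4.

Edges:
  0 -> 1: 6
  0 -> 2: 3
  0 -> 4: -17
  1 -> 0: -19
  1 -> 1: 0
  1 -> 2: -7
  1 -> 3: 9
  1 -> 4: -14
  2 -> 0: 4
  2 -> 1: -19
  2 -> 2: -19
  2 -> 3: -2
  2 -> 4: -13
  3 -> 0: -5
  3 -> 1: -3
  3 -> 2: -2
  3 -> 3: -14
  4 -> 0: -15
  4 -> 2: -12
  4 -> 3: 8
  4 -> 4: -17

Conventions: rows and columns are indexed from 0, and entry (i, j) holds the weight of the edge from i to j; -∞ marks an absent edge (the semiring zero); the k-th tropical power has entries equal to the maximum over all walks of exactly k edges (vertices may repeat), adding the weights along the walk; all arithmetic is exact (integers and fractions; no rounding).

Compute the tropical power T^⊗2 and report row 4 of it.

T^⊗2:
  [7, 6, -1, 15, -8]
  [4, 6, 7, 9, -14]
  [-7, 10, 7, -5, -13]
  [2, 1, -2, 6, -15]
  [3, 5, 6, -6, -25]
Answer: row 4 of T^⊗2 = [3, 5, 6, -6, -25]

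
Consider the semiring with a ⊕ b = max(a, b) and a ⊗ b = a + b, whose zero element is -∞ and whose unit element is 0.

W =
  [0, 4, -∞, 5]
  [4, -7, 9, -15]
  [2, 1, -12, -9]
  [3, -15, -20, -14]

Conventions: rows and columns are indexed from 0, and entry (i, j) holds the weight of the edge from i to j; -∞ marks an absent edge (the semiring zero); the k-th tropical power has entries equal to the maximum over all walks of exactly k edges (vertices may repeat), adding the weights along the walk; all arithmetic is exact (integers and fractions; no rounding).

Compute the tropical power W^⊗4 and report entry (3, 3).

W^⊗2:
  [8, 4, 13, 5]
  [11, 10, 2, 9]
  [5, 6, 10, 7]
  [3, 7, -6, 8]
W^⊗3:
  [15, 14, 13, 13]
  [14, 15, 19, 16]
  [12, 11, 15, 10]
  [11, 7, 16, 8]
W^⊗4:
  [18, 19, 23, 20]
  [21, 20, 24, 19]
  [17, 16, 20, 17]
  [18, 17, 16, 16]
Key observation: the optimum is the walk 3->0->1->0->3, with weight 3 + 4 + 4 + 5 = 16.
Optimal value attained by: walk 3->0->1->0->3.
Answer: (W^⊗4)[3][3] = 16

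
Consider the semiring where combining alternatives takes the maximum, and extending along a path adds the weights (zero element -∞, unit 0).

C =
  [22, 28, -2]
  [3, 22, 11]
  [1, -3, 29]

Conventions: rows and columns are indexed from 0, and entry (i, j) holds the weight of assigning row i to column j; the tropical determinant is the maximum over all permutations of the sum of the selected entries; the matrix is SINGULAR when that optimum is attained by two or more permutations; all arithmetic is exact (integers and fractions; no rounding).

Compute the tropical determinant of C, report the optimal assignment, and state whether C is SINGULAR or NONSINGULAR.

σ = (0, 1, 2): 22 + 22 + 29 = 73
σ = (0, 2, 1): 22 + 11 + (-3) = 30
σ = (1, 0, 2): 28 + 3 + 29 = 60
σ = (1, 2, 0): 28 + 11 + 1 = 40
σ = (2, 0, 1): (-2) + 3 + (-3) = -2
σ = (2, 1, 0): (-2) + 22 + 1 = 21
Optimal value attained by: σ = (0, 1, 2).
Answer: det⊕(C) = 73; verdict: NONSINGULAR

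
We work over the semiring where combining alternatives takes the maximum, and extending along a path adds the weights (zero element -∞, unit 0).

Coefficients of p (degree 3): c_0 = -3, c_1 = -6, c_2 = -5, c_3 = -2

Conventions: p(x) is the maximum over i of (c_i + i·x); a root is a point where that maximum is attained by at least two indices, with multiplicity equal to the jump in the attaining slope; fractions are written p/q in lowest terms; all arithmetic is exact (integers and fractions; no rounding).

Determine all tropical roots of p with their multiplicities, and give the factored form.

hull edge (i=0, c=-3) to (i=3, c=-2): slope 1/3, span 3
Factored form: p(x) = -2 ⊗ (x ⊕ (-1/3)) ⊗ (x ⊕ (-1/3)) ⊗ (x ⊕ (-1/3))
Answer: roots = -1/3 (mult 3)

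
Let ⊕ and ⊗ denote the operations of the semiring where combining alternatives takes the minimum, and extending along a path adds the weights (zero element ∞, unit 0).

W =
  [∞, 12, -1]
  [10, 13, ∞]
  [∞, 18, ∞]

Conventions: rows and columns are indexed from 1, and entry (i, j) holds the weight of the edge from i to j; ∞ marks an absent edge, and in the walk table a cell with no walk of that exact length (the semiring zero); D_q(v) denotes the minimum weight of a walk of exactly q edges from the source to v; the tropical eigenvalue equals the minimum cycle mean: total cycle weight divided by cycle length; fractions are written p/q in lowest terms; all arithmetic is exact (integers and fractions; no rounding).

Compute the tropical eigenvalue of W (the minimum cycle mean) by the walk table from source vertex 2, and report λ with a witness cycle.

q=0: [∞, 0, ∞]
q=1: [10, 13, ∞]
q=2: [23, 22, 9]
q=3: [32, 27, 22]
Optimal cycle mean attained by: cycle 1->3->2->1, total (-1) + 18 + 10, length 3.
Answer: λ = 9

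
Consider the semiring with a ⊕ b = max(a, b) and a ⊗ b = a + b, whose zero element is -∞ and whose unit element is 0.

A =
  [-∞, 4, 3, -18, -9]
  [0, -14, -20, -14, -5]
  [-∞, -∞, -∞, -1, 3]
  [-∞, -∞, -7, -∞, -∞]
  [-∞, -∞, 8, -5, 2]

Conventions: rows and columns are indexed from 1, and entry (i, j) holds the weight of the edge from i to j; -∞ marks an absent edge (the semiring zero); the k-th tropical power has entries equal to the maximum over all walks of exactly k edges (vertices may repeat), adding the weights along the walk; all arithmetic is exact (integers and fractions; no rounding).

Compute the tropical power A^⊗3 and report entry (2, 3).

A^⊗2:
  [4, -10, -1, 2, 6]
  [-14, 4, 3, -10, -3]
  [-∞, -∞, 11, -2, 5]
  [-∞, -∞, -∞, -8, -4]
  [-∞, -∞, 10, 7, 11]
A^⊗3:
  [-10, 8, 14, 1, 8]
  [4, -10, 5, 2, 6]
  [-∞, -∞, 13, 10, 14]
  [-∞, -∞, 4, -9, -2]
  [-∞, -∞, 19, 9, 13]
Key observation: the optimum is the walk 2->5->5->3, with weight (-5) + 2 + 8 = 5.
Optimal value attained by: walk 2->5->5->3.
Answer: (A^⊗3)[2][3] = 5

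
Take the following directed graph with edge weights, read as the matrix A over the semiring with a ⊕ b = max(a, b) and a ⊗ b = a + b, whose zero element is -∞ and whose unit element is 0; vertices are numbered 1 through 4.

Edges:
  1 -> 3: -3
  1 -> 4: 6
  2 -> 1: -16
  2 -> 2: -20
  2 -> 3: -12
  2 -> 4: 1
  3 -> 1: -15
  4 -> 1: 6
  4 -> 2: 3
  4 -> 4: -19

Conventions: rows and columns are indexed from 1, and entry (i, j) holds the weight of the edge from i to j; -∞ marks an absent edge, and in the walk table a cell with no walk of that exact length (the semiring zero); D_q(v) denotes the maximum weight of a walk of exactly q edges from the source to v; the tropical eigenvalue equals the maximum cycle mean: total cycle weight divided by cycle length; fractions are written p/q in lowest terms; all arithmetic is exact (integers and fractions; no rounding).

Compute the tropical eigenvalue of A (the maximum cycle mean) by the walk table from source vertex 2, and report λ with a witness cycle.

q=0: [-∞, 0, -∞, -∞]
q=1: [-16, -20, -12, 1]
q=2: [7, 4, -19, -10]
q=3: [-4, -7, 4, 13]
q=4: [19, 16, -7, 2]
Optimal cycle mean attained by: cycle 1->4->1, total 6 + 6, length 2.
Answer: λ = 6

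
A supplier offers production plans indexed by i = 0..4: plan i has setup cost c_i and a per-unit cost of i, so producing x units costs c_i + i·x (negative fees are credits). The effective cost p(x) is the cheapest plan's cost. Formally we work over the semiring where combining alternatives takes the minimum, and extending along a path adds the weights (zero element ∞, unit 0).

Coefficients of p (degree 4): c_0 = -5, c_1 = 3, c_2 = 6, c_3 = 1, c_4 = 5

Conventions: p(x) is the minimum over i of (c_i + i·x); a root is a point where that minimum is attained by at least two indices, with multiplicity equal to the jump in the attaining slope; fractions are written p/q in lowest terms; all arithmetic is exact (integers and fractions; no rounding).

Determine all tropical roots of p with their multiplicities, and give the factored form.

hull edge (i=0, c=-5) to (i=3, c=1): slope 2, span 3
hull edge (i=3, c=1) to (i=4, c=5): slope 4, span 1
Factored form: p(x) = 5 ⊗ (x ⊕ (-4)) ⊗ (x ⊕ (-2)) ⊗ (x ⊕ (-2)) ⊗ (x ⊕ (-2))
Answer: roots = -4 (mult 1), -2 (mult 3)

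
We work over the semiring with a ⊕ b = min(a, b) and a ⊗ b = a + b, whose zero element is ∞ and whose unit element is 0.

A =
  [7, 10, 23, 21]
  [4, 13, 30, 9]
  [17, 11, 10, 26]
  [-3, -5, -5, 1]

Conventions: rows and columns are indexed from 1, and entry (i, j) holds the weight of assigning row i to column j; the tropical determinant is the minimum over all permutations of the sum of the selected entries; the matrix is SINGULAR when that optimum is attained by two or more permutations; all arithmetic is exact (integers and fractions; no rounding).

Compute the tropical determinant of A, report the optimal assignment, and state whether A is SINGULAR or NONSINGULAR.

σ = (1, 2, 3, 4): 7 + 13 + 10 + 1 = 31
σ = (1, 2, 4, 3): 7 + 13 + 26 + (-5) = 41
σ = (1, 3, 2, 4): 7 + 30 + 11 + 1 = 49
σ = (1, 3, 4, 2): 7 + 30 + 26 + (-5) = 58
σ = (1, 4, 2, 3): 7 + 9 + 11 + (-5) = 22
σ = (1, 4, 3, 2): 7 + 9 + 10 + (-5) = 21
σ = (2, 1, 3, 4): 10 + 4 + 10 + 1 = 25
σ = (2, 1, 4, 3): 10 + 4 + 26 + (-5) = 35
σ = (2, 3, 1, 4): 10 + 30 + 17 + 1 = 58
σ = (2, 3, 4, 1): 10 + 30 + 26 + (-3) = 63
σ = (2, 4, 1, 3): 10 + 9 + 17 + (-5) = 31
σ = (2, 4, 3, 1): 10 + 9 + 10 + (-3) = 26
σ = (3, 1, 2, 4): 23 + 4 + 11 + 1 = 39
σ = (3, 1, 4, 2): 23 + 4 + 26 + (-5) = 48
σ = (3, 2, 1, 4): 23 + 13 + 17 + 1 = 54
σ = (3, 2, 4, 1): 23 + 13 + 26 + (-3) = 59
σ = (3, 4, 1, 2): 23 + 9 + 17 + (-5) = 44
σ = (3, 4, 2, 1): 23 + 9 + 11 + (-3) = 40
σ = (4, 1, 2, 3): 21 + 4 + 11 + (-5) = 31
σ = (4, 1, 3, 2): 21 + 4 + 10 + (-5) = 30
σ = (4, 2, 1, 3): 21 + 13 + 17 + (-5) = 46
σ = (4, 2, 3, 1): 21 + 13 + 10 + (-3) = 41
σ = (4, 3, 1, 2): 21 + 30 + 17 + (-5) = 63
σ = (4, 3, 2, 1): 21 + 30 + 11 + (-3) = 59
Optimal value attained by: σ = (1, 4, 3, 2).
Answer: det⊕(A) = 21; verdict: NONSINGULAR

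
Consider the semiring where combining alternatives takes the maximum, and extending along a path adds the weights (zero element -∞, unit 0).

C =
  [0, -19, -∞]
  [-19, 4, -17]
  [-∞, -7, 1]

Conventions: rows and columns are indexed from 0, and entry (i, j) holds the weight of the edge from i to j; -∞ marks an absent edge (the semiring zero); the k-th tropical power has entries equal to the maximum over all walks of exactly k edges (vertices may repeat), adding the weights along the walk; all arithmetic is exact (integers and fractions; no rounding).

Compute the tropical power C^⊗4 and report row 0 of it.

C^⊗2:
  [0, -15, -36]
  [-15, 8, -13]
  [-26, -3, 2]
C^⊗3:
  [0, -11, -32]
  [-11, 12, -9]
  [-22, 1, 3]
C^⊗4:
  [0, -7, -28]
  [-7, 16, -5]
  [-18, 5, 4]
Answer: row 0 of C^⊗4 = [0, -7, -28]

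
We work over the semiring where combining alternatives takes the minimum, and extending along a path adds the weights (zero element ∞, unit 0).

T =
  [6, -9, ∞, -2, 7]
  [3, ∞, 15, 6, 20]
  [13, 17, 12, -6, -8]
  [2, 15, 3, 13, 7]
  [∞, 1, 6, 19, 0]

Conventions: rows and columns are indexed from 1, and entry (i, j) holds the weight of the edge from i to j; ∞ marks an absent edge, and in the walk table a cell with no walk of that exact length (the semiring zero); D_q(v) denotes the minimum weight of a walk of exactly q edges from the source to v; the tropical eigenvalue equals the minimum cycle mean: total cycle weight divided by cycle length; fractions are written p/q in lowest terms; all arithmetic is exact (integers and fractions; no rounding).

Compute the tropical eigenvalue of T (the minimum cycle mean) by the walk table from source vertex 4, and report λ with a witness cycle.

q=0: [∞, ∞, ∞, 0, ∞]
q=1: [2, 15, 3, 13, 7]
q=2: [8, -7, 13, -3, -5]
q=3: [-4, -4, 0, -1, -5]
q=4: [-1, -13, 1, -6, -8]
q=5: [-10, -10, -3, -7, -8]
Optimal cycle mean attained by: cycle 1->2->1, total (-9) + 3, length 2.
Answer: λ = -3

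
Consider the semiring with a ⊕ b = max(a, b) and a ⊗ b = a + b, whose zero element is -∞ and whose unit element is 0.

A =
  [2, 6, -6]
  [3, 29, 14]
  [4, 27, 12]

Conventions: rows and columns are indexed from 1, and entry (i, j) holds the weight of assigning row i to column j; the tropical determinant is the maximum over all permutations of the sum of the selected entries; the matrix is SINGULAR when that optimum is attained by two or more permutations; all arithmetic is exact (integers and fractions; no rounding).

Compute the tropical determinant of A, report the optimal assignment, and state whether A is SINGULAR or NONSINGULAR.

σ = (1, 2, 3): 2 + 29 + 12 = 43
σ = (1, 3, 2): 2 + 14 + 27 = 43
σ = (2, 1, 3): 6 + 3 + 12 = 21
σ = (2, 3, 1): 6 + 14 + 4 = 24
σ = (3, 1, 2): (-6) + 3 + 27 = 24
σ = (3, 2, 1): (-6) + 29 + 4 = 27
Optimal value attained by: σ = (1, 2, 3).
Answer: det⊕(A) = 43; verdict: SINGULAR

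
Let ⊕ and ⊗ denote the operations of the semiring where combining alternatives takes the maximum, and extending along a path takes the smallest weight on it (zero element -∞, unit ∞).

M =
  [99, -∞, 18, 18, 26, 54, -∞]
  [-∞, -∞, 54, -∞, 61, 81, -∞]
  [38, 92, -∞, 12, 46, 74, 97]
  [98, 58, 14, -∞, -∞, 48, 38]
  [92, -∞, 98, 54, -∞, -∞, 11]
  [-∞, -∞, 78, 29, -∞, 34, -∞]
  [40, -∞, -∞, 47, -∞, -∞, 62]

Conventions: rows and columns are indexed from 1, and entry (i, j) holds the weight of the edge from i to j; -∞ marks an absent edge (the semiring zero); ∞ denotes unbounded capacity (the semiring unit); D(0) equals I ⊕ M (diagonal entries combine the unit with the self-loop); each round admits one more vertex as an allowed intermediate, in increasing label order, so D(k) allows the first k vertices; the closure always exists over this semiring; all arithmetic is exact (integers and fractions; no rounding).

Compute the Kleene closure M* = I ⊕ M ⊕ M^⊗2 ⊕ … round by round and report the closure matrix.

D(0):
  [∞, -∞, 18, 18, 26, 54, -∞]
  [-∞, ∞, 54, -∞, 61, 81, -∞]
  [38, 92, ∞, 12, 46, 74, 97]
  [98, 58, 14, ∞, -∞, 48, 38]
  [92, -∞, 98, 54, ∞, -∞, 11]
  [-∞, -∞, 78, 29, -∞, ∞, -∞]
  [40, -∞, -∞, 47, -∞, -∞, ∞]
D(1):
  [∞, -∞, 18, 18, 26, 54, -∞]
  [-∞, ∞, 54, -∞, 61, 81, -∞]
  [38, 92, ∞, 18, 46, 74, 97]
  [98, 58, 18, ∞, 26, 54, 38]
  [92, -∞, 98, 54, ∞, 54, 11]
  [-∞, -∞, 78, 29, -∞, ∞, -∞]
  [40, -∞, 18, 47, 26, 40, ∞]
D(2):
  [∞, -∞, 18, 18, 26, 54, -∞]
  [-∞, ∞, 54, -∞, 61, 81, -∞]
  [38, 92, ∞, 18, 61, 81, 97]
  [98, 58, 54, ∞, 58, 58, 38]
  [92, -∞, 98, 54, ∞, 54, 11]
  [-∞, -∞, 78, 29, -∞, ∞, -∞]
  [40, -∞, 18, 47, 26, 40, ∞]
D(3):
  [∞, 18, 18, 18, 26, 54, 18]
  [38, ∞, 54, 18, 61, 81, 54]
  [38, 92, ∞, 18, 61, 81, 97]
  [98, 58, 54, ∞, 58, 58, 54]
  [92, 92, 98, 54, ∞, 81, 97]
  [38, 78, 78, 29, 61, ∞, 78]
  [40, 18, 18, 47, 26, 40, ∞]
D(4):
  [∞, 18, 18, 18, 26, 54, 18]
  [38, ∞, 54, 18, 61, 81, 54]
  [38, 92, ∞, 18, 61, 81, 97]
  [98, 58, 54, ∞, 58, 58, 54]
  [92, 92, 98, 54, ∞, 81, 97]
  [38, 78, 78, 29, 61, ∞, 78]
  [47, 47, 47, 47, 47, 47, ∞]
D(5):
  [∞, 26, 26, 26, 26, 54, 26]
  [61, ∞, 61, 54, 61, 81, 61]
  [61, 92, ∞, 54, 61, 81, 97]
  [98, 58, 58, ∞, 58, 58, 58]
  [92, 92, 98, 54, ∞, 81, 97]
  [61, 78, 78, 54, 61, ∞, 78]
  [47, 47, 47, 47, 47, 47, ∞]
D(6):
  [∞, 54, 54, 54, 54, 54, 54]
  [61, ∞, 78, 54, 61, 81, 78]
  [61, 92, ∞, 54, 61, 81, 97]
  [98, 58, 58, ∞, 58, 58, 58]
  [92, 92, 98, 54, ∞, 81, 97]
  [61, 78, 78, 54, 61, ∞, 78]
  [47, 47, 47, 47, 47, 47, ∞]
D(7):
  [∞, 54, 54, 54, 54, 54, 54]
  [61, ∞, 78, 54, 61, 81, 78]
  [61, 92, ∞, 54, 61, 81, 97]
  [98, 58, 58, ∞, 58, 58, 58]
  [92, 92, 98, 54, ∞, 81, 97]
  [61, 78, 78, 54, 61, ∞, 78]
  [47, 47, 47, 47, 47, 47, ∞]
Answer: M* = [[∞, 54, 54, 54, 54, 54, 54], [61, ∞, 78, 54, 61, 81, 78], [61, 92, ∞, 54, 61, 81, 97], [98, 58, 58, ∞, 58, 58, 58], [92, 92, 98, 54, ∞, 81, 97], [61, 78, 78, 54, 61, ∞, 78], [47, 47, 47, 47, 47, 47, ∞]]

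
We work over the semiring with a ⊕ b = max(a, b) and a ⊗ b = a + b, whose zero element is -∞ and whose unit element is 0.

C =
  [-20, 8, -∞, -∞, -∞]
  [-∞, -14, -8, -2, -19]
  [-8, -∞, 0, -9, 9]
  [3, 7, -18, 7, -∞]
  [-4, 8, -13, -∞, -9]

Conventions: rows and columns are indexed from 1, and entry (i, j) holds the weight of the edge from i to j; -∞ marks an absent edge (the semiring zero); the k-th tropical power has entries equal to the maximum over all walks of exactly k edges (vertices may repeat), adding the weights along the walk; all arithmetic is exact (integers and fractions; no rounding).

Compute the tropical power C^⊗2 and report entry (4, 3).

C^⊗2:
  [-40, -6, 0, 6, -11]
  [1, 5, -8, 5, 1]
  [5, 17, 0, -2, 9]
  [10, 14, -1, 14, -9]
  [-13, 4, 0, 6, -4]
Key observation: the optimum is the walk 4->2->3, with weight 7 + (-8) = -1.
Optimal value attained by: walk 4->2->3.
Answer: (C^⊗2)[4][3] = -1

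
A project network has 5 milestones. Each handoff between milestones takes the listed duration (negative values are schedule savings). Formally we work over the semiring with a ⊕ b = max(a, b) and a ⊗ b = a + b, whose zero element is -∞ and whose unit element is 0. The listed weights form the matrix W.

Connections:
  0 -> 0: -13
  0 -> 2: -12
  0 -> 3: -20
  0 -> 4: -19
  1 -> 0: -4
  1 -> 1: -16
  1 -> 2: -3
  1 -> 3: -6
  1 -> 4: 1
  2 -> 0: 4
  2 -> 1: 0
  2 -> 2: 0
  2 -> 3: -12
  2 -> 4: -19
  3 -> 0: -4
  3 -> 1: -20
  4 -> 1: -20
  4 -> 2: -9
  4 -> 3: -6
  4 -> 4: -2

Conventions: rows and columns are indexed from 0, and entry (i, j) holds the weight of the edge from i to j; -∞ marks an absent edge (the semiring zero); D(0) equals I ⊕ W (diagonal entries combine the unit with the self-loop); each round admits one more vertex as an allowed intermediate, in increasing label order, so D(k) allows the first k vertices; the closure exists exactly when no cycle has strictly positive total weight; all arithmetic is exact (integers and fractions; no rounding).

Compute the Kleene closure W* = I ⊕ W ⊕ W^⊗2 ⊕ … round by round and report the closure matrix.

D(0):
  [0, -∞, -12, -20, -19]
  [-4, 0, -3, -6, 1]
  [4, 0, 0, -12, -19]
  [-4, -20, -∞, 0, -∞]
  [-∞, -20, -9, -6, 0]
D(1):
  [0, -∞, -12, -20, -19]
  [-4, 0, -3, -6, 1]
  [4, 0, 0, -12, -15]
  [-4, -20, -16, 0, -23]
  [-∞, -20, -9, -6, 0]
D(2):
  [0, -∞, -12, -20, -19]
  [-4, 0, -3, -6, 1]
  [4, 0, 0, -6, 1]
  [-4, -20, -16, 0, -19]
  [-24, -20, -9, -6, 0]
D(3):
  [0, -12, -12, -18, -11]
  [1, 0, -3, -6, 1]
  [4, 0, 0, -6, 1]
  [-4, -16, -16, 0, -15]
  [-5, -9, -9, -6, 0]
D(4):
  [0, -12, -12, -18, -11]
  [1, 0, -3, -6, 1]
  [4, 0, 0, -6, 1]
  [-4, -16, -16, 0, -15]
  [-5, -9, -9, -6, 0]
D(5):
  [0, -12, -12, -17, -11]
  [1, 0, -3, -5, 1]
  [4, 0, 0, -5, 1]
  [-4, -16, -16, 0, -15]
  [-5, -9, -9, -6, 0]
Answer: W* = [[0, -12, -12, -17, -11], [1, 0, -3, -5, 1], [4, 0, 0, -5, 1], [-4, -16, -16, 0, -15], [-5, -9, -9, -6, 0]]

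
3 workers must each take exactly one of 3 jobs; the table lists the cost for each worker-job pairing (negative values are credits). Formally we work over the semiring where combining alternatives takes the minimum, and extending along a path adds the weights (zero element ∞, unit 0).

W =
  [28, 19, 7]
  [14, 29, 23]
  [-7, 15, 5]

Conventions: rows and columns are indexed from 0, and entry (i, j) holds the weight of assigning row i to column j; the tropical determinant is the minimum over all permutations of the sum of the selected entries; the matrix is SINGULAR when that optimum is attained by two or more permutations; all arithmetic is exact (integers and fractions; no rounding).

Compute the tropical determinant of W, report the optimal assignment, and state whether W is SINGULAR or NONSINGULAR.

σ = (0, 1, 2): 28 + 29 + 5 = 62
σ = (0, 2, 1): 28 + 23 + 15 = 66
σ = (1, 0, 2): 19 + 14 + 5 = 38
σ = (1, 2, 0): 19 + 23 + (-7) = 35
σ = (2, 0, 1): 7 + 14 + 15 = 36
σ = (2, 1, 0): 7 + 29 + (-7) = 29
Optimal value attained by: σ = (2, 1, 0).
Answer: det⊕(W) = 29; verdict: NONSINGULAR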